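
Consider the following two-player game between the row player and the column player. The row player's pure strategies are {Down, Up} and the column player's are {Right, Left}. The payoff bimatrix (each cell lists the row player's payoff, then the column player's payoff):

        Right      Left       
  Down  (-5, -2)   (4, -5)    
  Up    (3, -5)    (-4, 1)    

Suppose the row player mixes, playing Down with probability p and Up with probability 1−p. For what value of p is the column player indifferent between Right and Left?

In a mixed equilibrium the column player is indifferent between Right and Left; this condition fixes p.
  the column player's payoff from Right: p·(-2) + (1−p)·(-5) = 3p - 5
  the column player's payoff from Left: p·(-5) + (1−p)·1 = -6p + 1
  3p - 5 = -6p + 1  ⇒  9p = 6  ⇒  p = 2/3.

p = 2/3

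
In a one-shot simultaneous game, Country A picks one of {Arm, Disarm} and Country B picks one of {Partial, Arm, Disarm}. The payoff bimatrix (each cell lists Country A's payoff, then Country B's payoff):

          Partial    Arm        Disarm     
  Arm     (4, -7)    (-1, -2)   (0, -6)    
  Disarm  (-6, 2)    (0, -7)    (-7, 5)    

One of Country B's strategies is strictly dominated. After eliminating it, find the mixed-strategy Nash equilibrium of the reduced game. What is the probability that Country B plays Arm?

q = 7/8

Country B's strategy Partial is strictly dominated by Disarm: -6 > -7 and 5 > 2. Eliminate Partial.
Country A's indifference between Arm and Disarm determines Country B's mixing probability q:
  Country A's expected payoff from Arm: q·(-1) + (1−q)·0 = -q
  Country A's expected payoff from Disarm: q·0 + (1−q)·(-7) = 7q - 7
  -q = 7q - 7  ⇒  -8q = -7  ⇒  q = 7/8.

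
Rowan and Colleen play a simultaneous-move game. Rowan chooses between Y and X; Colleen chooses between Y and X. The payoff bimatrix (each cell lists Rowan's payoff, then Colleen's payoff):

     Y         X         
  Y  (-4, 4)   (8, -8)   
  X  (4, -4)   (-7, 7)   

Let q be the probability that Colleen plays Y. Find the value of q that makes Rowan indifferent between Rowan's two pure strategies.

q = 15/23

For Rowan to be willing to mix, Rowan must be indifferent between Y and X, which pins down Colleen's mix.
  Rowan's expected payoff from Y: q·(-4) + (1−q)·8 = -12q + 8
  Rowan's expected payoff from X: q·4 + (1−q)·(-7) = 11q - 7
  -12q + 8 = 11q - 7  ⇒  -23q = -15  ⇒  q = 15/23.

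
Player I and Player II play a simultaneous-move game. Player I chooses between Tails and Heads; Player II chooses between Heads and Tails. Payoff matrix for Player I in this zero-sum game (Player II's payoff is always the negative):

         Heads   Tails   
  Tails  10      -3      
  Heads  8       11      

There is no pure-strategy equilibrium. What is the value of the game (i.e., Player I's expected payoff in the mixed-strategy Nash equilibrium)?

Player II's mix must leave Player I indifferent between Tails and Heads.
  Player I's payoff from Tails: q·10 + (1−q)·(-3) = 13q - 3
  Player I's payoff from Heads: q·8 + (1−q)·11 = -3q + 11
  13q - 3 = -3q + 11  ⇒  16q = 14  ⇒  q = 7/8.
The value is Player I's expected payoff against this mix (using Tails): (7/8)·10 + (1/8)·(-3) = 67/8.

v = 67/8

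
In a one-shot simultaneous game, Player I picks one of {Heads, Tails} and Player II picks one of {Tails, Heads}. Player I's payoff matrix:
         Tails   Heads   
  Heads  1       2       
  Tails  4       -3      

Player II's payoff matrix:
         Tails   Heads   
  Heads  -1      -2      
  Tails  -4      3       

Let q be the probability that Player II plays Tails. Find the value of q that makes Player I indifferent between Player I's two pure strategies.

q = 5/8

Player II's mix must leave Player I indifferent between Heads and Tails.
  Player I's payoff to Heads: q·1 + (1−q)·2 = -q + 2
  Player I's payoff to Tails: q·4 + (1−q)·(-3) = 7q - 3
  -q + 2 = 7q - 3  ⇒  -8q = -5  ⇒  q = 5/8.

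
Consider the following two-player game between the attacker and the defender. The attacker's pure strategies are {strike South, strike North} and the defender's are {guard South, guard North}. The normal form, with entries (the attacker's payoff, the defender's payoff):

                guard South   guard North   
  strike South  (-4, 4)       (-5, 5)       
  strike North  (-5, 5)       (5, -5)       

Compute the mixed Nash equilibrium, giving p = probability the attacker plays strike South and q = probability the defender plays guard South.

In a mixed equilibrium the defender is indifferent between guard South and guard North; this condition fixes p.
  the defender's expected payoff from guard South: p·4 + (1−p)·5 = -p + 5
  the defender's expected payoff from guard North: p·5 + (1−p)·(-5) = 10p - 5
  -p + 5 = 10p - 5  ⇒  -11p = -10  ⇒  p = 10/11.
For the attacker to be willing to mix, the attacker must be indifferent between strike South and strike North, which pins down the defender's mix.
  the attacker's payoff to strike South: q·(-4) + (1−q)·(-5) = q - 5
  the attacker's payoff to strike North: q·(-5) + (1−q)·5 = -10q + 5
  q - 5 = -10q + 5  ⇒  11q = 10  ⇒  q = 10/11.

p = 10/11, q = 10/11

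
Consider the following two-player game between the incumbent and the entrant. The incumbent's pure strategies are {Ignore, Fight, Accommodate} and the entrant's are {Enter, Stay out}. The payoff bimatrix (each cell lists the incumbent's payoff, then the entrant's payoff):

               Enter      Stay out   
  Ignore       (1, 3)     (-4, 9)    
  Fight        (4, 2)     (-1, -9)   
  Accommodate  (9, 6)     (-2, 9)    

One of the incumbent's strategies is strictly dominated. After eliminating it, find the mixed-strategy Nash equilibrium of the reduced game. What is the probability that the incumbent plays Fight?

p = 3/14

The incumbent's strategy Ignore is strictly dominated by Fight: 4 > 1 and -1 > -4. Eliminate Ignore.
In a mixed equilibrium the entrant is indifferent between Enter and Stay out; this condition fixes p.
  the entrant's payoff from Enter: p·2 + (1−p)·6 = -4p + 6
  the entrant's payoff from Stay out: p·(-9) + (1−p)·9 = -18p + 9
  -4p + 6 = -18p + 9  ⇒  14p = 3  ⇒  p = 3/14.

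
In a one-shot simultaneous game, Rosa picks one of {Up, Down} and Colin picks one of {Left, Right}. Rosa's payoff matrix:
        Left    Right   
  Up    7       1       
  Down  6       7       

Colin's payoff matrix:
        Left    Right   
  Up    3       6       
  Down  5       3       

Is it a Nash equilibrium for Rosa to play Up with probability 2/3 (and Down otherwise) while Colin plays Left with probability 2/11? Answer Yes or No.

Given Rosa's mix p = 2/3, Colin's payoff from Left is 11/3 but from Right is 5. Colin strictly prefers Right, so Colin would not mix.
So the proposed profile is not a Nash equilibrium.

No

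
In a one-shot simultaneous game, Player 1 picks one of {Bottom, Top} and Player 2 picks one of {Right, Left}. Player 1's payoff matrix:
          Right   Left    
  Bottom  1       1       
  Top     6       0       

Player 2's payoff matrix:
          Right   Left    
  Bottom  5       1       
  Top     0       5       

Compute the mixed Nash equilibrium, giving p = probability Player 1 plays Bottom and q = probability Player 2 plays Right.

For Player 2 to be willing to mix, Player 2 must be indifferent between Right and Left, which pins down Player 1's mix.
  Player 2's payoff to Right: p·5 + (1−p)·0 = 5p
  Player 2's payoff to Left: p·1 + (1−p)·5 = -4p + 5
  5p = -4p + 5  ⇒  9p = 5  ⇒  p = 5/9.
Player 2's mix must leave Player 1 indifferent between Bottom and Top.
  Player 1's expected payoff from Bottom: q·1 + (1−q)·1 = 1
  Player 1's expected payoff from Top: q·6 + (1−q)·0 = 6q
  1 = 6q  ⇒  -6q = -1  ⇒  q = 1/6.

p = 5/9, q = 1/6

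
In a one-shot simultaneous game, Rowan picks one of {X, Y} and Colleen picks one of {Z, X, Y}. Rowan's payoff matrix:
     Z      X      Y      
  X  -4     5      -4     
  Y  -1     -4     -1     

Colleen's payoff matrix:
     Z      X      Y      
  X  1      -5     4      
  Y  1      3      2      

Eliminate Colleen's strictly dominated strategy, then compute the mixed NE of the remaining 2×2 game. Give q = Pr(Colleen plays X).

q = 1/4

Colleen's strategy Z is strictly dominated by Y: 4 > 1 and 2 > 1. Eliminate Z.
Set Rowan's expected payoff from X equal to that from Y:
  Rowan's expected payoff from X: q·5 + (1−q)·(-4) = 9q - 4
  Rowan's expected payoff from Y: q·(-4) + (1−q)·(-1) = -3q - 1
  9q - 4 = -3q - 1  ⇒  12q = 3  ⇒  q = 1/4.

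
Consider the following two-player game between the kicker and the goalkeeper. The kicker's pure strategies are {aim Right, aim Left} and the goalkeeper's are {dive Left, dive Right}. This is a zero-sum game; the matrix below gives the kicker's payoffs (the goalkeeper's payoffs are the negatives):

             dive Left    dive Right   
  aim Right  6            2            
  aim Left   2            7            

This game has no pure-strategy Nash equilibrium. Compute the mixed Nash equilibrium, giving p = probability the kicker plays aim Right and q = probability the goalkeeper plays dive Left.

p = 5/9, q = 5/9

In a mixed equilibrium the goalkeeper is indifferent between dive Left and dive Right; this condition fixes p.
  the goalkeeper's expected payoff from dive Left: p·(-6) + (1−p)·(-2) = -4p - 2
  the goalkeeper's expected payoff from dive Right: p·(-2) + (1−p)·(-7) = 5p - 7
  -4p - 2 = 5p - 7  ⇒  -9p = -5  ⇒  p = 5/9.
For the kicker to be willing to mix, the kicker must be indifferent between aim Right and aim Left, which pins down the goalkeeper's mix.
  the kicker's payoff from aim Right: q·6 + (1−q)·2 = 4q + 2
  the kicker's payoff from aim Left: q·2 + (1−q)·7 = -5q + 7
  4q + 2 = -5q + 7  ⇒  9q = 5  ⇒  q = 5/9.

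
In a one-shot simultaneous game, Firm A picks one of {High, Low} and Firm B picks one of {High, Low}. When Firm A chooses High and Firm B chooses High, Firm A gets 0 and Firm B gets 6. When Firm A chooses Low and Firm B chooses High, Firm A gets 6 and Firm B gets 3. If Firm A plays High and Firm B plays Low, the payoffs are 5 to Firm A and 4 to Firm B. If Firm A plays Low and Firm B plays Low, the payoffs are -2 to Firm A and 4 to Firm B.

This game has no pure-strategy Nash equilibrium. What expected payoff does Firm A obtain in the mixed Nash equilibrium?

30/13

For Firm A to be willing to mix, Firm A must be indifferent between High and Low, which pins down Firm B's mix.
  Firm A's expected payoff from High: q·0 + (1−q)·5 = -5q + 5
  Firm A's expected payoff from Low: q·6 + (1−q)·(-2) = 8q - 2
  -5q + 5 = 8q - 2  ⇒  -13q = -7  ⇒  q = 7/13.
At equilibrium Firm A is indifferent across rows, so Firm A's payoff equals the payoff from High: (7/13)·0 + (6/13)·5 = 30/13.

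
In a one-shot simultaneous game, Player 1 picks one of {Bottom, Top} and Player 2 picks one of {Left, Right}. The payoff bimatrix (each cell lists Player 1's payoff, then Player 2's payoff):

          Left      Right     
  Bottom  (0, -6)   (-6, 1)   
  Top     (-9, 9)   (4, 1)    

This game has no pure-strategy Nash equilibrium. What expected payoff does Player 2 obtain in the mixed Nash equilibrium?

1

Player 1's mix must leave Player 2 indifferent between Left and Right.
  Player 2's payoff from Left: p·(-6) + (1−p)·9 = -15p + 9
  Player 2's payoff from Right: p·1 + (1−p)·1 = 1
  -15p + 9 = 1  ⇒  -15p = -8  ⇒  p = 8/15.
At equilibrium Player 2 is indifferent across columns, so Player 2's payoff equals the payoff from Left: (8/15)·(-6) + (7/15)·9 = 1.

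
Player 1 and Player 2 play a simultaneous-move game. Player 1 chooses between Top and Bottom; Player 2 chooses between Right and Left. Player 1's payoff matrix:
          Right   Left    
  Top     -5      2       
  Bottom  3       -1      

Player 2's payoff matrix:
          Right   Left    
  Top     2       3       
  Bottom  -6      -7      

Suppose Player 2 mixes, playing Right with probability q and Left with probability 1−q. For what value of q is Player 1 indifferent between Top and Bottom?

Player 2's mix must leave Player 1 indifferent between Top and Bottom.
  Player 1's expected payoff from Top: q·(-5) + (1−q)·2 = -7q + 2
  Player 1's expected payoff from Bottom: q·3 + (1−q)·(-1) = 4q - 1
  -7q + 2 = 4q - 1  ⇒  -11q = -3  ⇒  q = 3/11.

q = 3/11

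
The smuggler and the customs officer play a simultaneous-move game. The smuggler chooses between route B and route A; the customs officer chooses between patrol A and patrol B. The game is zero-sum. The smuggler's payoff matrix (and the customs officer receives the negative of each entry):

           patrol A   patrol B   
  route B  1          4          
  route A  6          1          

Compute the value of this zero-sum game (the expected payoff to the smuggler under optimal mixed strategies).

The smuggler's indifference between route B and route A determines the customs officer's mixing probability q:
  the smuggler's payoff from route B: q·1 + (1−q)·4 = -3q + 4
  the smuggler's payoff from route A: q·6 + (1−q)·1 = 5q + 1
  -3q + 4 = 5q + 1  ⇒  -8q = -3  ⇒  q = 3/8.
The value is the smuggler's expected payoff against this mix (using route B): (3/8)·1 + (5/8)·4 = 23/8.

v = 23/8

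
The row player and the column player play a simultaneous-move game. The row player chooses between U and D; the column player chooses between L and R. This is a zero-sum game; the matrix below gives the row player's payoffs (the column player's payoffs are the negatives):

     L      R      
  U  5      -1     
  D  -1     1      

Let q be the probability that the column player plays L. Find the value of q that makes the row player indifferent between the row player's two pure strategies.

q = 1/4

In a mixed equilibrium the row player is indifferent between U and D; this condition fixes q.
  the row player's expected payoff from U: q·5 + (1−q)·(-1) = 6q - 1
  the row player's expected payoff from D: q·(-1) + (1−q)·1 = -2q + 1
  6q - 1 = -2q + 1  ⇒  8q = 2  ⇒  q = 1/4.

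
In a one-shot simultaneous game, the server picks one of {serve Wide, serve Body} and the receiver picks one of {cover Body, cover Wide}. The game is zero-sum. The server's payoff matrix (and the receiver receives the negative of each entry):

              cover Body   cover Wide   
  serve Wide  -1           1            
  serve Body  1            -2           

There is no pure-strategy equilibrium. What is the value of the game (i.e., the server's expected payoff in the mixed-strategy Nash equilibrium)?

Set the server's expected payoff from serve Wide equal to that from serve Body:
  the server's payoff to serve Wide: q·(-1) + (1−q)·1 = -2q + 1
  the server's payoff to serve Body: q·1 + (1−q)·(-2) = 3q - 2
  -2q + 1 = 3q - 2  ⇒  -5q = -3  ⇒  q = 3/5.
The value is the server's expected payoff against this mix (using serve Wide): (3/5)·(-1) + (2/5)·1 = -1/5.

v = -1/5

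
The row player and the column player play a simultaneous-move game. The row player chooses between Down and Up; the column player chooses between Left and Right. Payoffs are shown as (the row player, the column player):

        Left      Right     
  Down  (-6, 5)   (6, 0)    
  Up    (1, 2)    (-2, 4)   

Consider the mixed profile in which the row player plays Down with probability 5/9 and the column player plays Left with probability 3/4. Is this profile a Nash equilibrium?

Given the row player's mix p = 5/9, the column player's payoff from Left is 11/3 but from Right is 16/9. The column player strictly prefers Left, so the column player would not mix.
So the proposed profile is not a Nash equilibrium.

No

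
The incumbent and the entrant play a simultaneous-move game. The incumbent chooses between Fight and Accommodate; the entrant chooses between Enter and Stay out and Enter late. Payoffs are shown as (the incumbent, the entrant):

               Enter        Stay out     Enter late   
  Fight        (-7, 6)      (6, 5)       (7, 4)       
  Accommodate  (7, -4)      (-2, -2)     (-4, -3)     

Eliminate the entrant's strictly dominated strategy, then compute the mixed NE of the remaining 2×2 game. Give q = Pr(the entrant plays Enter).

The entrant's strategy Enter late is strictly dominated by Stay out: 5 > 4 and -2 > -3. Eliminate Enter late.
The entrant's mix must leave the incumbent indifferent between Fight and Accommodate.
  the incumbent's expected payoff from Fight: q·(-7) + (1−q)·6 = -13q + 6
  the incumbent's expected payoff from Accommodate: q·7 + (1−q)·(-2) = 9q - 2
  -13q + 6 = 9q - 2  ⇒  -22q = -8  ⇒  q = 4/11.

q = 4/11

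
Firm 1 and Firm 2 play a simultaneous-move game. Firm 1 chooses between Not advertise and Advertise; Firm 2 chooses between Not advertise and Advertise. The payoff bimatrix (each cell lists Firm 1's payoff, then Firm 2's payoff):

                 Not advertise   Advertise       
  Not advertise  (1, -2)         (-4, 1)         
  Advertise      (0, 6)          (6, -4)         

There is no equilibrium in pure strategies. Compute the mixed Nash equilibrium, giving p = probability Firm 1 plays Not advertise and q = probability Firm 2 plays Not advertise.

p = 10/13, q = 10/11

For Firm 2 to be willing to mix, Firm 2 must be indifferent between Not advertise and Advertise, which pins down Firm 1's mix.
  Firm 2's payoff to Not advertise: p·(-2) + (1−p)·6 = -8p + 6
  Firm 2's payoff to Advertise: p·1 + (1−p)·(-4) = 5p - 4
  -8p + 6 = 5p - 4  ⇒  -13p = -10  ⇒  p = 10/13.
For Firm 1 to be willing to mix, Firm 1 must be indifferent between Not advertise and Advertise, which pins down Firm 2's mix.
  Firm 1's payoff to Not advertise: q·1 + (1−q)·(-4) = 5q - 4
  Firm 1's payoff to Advertise: q·0 + (1−q)·6 = -6q + 6
  5q - 4 = -6q + 6  ⇒  11q = 10  ⇒  q = 10/11.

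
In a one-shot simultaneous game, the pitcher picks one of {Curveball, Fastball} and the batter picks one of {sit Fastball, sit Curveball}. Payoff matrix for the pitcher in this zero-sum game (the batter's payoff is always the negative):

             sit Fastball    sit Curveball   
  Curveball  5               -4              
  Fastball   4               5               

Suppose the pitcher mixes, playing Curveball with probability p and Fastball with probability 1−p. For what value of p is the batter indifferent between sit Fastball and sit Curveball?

Set the batter's expected payoff from sit Fastball equal to that from sit Curveball:
  the batter's payoff to sit Fastball: p·(-5) + (1−p)·(-4) = -p - 4
  the batter's payoff to sit Curveball: p·4 + (1−p)·(-5) = 9p - 5
  -p - 4 = 9p - 5  ⇒  -10p = -1  ⇒  p = 1/10.

p = 1/10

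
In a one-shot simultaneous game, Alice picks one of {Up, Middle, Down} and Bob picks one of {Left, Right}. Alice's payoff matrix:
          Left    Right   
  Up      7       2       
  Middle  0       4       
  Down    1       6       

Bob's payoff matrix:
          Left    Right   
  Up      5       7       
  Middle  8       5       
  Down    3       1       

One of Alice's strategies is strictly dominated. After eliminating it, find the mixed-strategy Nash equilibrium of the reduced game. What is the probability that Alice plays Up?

p = 1/2

Alice's strategy Middle is strictly dominated by Down: 1 > 0 and 6 > 4. Eliminate Middle.
In a mixed equilibrium Bob is indifferent between Left and Right; this condition fixes p.
  Bob's expected payoff from Left: p·5 + (1−p)·3 = 2p + 3
  Bob's expected payoff from Right: p·7 + (1−p)·1 = 6p + 1
  2p + 3 = 6p + 1  ⇒  -4p = -2  ⇒  p = 1/2.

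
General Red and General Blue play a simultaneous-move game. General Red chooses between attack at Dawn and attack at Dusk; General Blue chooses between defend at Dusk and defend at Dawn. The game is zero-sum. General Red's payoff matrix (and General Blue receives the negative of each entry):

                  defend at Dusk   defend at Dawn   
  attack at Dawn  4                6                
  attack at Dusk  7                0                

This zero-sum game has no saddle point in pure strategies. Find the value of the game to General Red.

v = 14/3

Set General Red's expected payoff from attack at Dawn equal to that from attack at Dusk:
  General Red's payoff from attack at Dawn: q·4 + (1−q)·6 = -2q + 6
  General Red's payoff from attack at Dusk: q·7 + (1−q)·0 = 7q
  -2q + 6 = 7q  ⇒  -9q = -6  ⇒  q = 2/3.
The value is General Red's expected payoff against this mix (using attack at Dawn): (2/3)·4 + (1/3)·6 = 14/3.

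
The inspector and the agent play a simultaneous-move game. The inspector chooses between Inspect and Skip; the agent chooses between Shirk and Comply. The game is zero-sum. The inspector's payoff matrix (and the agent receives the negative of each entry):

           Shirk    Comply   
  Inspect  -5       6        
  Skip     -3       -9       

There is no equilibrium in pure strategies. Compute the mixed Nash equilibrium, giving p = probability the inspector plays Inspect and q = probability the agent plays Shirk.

For the agent to be willing to mix, the agent must be indifferent between Shirk and Comply, which pins down the inspector's mix.
  the agent's expected payoff from Shirk: p·5 + (1−p)·3 = 2p + 3
  the agent's expected payoff from Comply: p·(-6) + (1−p)·9 = -15p + 9
  2p + 3 = -15p + 9  ⇒  17p = 6  ⇒  p = 6/17.
Set the inspector's expected payoff from Inspect equal to that from Skip:
  the inspector's payoff from Inspect: q·(-5) + (1−q)·6 = -11q + 6
  the inspector's payoff from Skip: q·(-3) + (1−q)·(-9) = 6q - 9
  -11q + 6 = 6q - 9  ⇒  -17q = -15  ⇒  q = 15/17.

p = 6/17, q = 15/17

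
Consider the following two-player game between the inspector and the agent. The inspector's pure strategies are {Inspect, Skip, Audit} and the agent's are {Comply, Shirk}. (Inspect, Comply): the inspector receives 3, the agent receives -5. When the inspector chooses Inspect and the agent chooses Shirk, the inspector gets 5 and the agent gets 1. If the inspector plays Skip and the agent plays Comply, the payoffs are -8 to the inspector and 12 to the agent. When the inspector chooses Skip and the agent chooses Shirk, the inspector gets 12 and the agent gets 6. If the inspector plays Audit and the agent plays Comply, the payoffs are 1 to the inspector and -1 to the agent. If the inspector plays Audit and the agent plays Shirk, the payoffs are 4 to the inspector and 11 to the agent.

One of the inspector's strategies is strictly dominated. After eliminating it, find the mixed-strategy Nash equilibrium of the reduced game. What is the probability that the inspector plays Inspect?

The inspector's strategy Audit is strictly dominated by Inspect: 3 > 1 and 5 > 4. Eliminate Audit.
For the agent to be willing to mix, the agent must be indifferent between Comply and Shirk, which pins down the inspector's mix.
  the agent's payoff to Comply: p·(-5) + (1−p)·12 = -17p + 12
  the agent's payoff to Shirk: p·1 + (1−p)·6 = -5p + 6
  -17p + 12 = -5p + 6  ⇒  -12p = -6  ⇒  p = 1/2.

p = 1/2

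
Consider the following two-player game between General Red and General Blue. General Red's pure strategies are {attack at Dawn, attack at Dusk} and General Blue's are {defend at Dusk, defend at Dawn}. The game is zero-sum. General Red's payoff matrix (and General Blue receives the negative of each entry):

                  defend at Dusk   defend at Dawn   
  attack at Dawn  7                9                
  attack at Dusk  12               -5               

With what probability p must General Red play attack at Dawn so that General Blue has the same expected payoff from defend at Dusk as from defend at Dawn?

p = 17/19

Set General Blue's expected payoff from defend at Dusk equal to that from defend at Dawn:
  General Blue's payoff to defend at Dusk: p·(-7) + (1−p)·(-12) = 5p - 12
  General Blue's payoff to defend at Dawn: p·(-9) + (1−p)·5 = -14p + 5
  5p - 12 = -14p + 5  ⇒  19p = 17  ⇒  p = 17/19.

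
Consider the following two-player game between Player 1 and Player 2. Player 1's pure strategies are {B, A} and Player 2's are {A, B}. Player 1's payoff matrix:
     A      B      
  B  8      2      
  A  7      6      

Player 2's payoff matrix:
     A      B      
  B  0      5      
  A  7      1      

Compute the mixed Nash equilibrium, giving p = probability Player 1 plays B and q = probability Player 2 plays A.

For Player 2 to be willing to mix, Player 2 must be indifferent between A and B, which pins down Player 1's mix.
  Player 2's expected payoff from A: p·0 + (1−p)·7 = -7p + 7
  Player 2's expected payoff from B: p·5 + (1−p)·1 = 4p + 1
  -7p + 7 = 4p + 1  ⇒  -11p = -6  ⇒  p = 6/11.
Set Player 1's expected payoff from B equal to that from A:
  Player 1's payoff to B: q·8 + (1−q)·2 = 6q + 2
  Player 1's payoff to A: q·7 + (1−q)·6 = q + 6
  6q + 2 = q + 6  ⇒  5q = 4  ⇒  q = 4/5.

p = 6/11, q = 4/5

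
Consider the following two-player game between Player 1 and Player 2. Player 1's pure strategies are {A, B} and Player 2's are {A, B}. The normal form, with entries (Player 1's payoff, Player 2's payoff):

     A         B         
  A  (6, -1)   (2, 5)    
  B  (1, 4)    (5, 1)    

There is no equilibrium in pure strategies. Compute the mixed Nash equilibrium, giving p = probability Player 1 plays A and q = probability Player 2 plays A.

In a mixed equilibrium Player 2 is indifferent between A and B; this condition fixes p.
  Player 2's payoff from A: p·(-1) + (1−p)·4 = -5p + 4
  Player 2's payoff from B: p·5 + (1−p)·1 = 4p + 1
  -5p + 4 = 4p + 1  ⇒  -9p = -3  ⇒  p = 1/3.
Player 2's mix must leave Player 1 indifferent between A and B.
  Player 1's expected payoff from A: q·6 + (1−q)·2 = 4q + 2
  Player 1's expected payoff from B: q·1 + (1−q)·5 = -4q + 5
  4q + 2 = -4q + 5  ⇒  8q = 3  ⇒  q = 3/8.

p = 1/3, q = 3/8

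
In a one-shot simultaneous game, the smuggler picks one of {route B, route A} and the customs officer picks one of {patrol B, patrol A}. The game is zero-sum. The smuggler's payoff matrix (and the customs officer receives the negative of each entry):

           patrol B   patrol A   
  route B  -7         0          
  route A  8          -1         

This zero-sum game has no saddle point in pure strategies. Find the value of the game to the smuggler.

v = -7/16

The customs officer's mix must leave the smuggler indifferent between route B and route A.
  the smuggler's payoff from route B: q·(-7) + (1−q)·0 = -7q
  the smuggler's payoff from route A: q·8 + (1−q)·(-1) = 9q - 1
  -7q = 9q - 1  ⇒  -16q = -1  ⇒  q = 1/16.
The value is the smuggler's expected payoff against this mix (using route B): (1/16)·(-7) + (15/16)·0 = -7/16.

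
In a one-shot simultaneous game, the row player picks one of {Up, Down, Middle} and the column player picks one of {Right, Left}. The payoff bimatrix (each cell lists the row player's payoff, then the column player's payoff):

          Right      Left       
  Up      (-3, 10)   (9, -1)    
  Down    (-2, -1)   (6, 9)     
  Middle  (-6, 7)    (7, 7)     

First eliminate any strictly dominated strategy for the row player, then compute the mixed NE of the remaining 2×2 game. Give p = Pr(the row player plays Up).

The row player's strategy Middle is strictly dominated by Up: -3 > -6 and 9 > 7. Eliminate Middle.
For the column player to be willing to mix, the column player must be indifferent between Right and Left, which pins down the row player's mix.
  the column player's expected payoff from Right: p·10 + (1−p)·(-1) = 11p - 1
  the column player's expected payoff from Left: p·(-1) + (1−p)·9 = -10p + 9
  11p - 1 = -10p + 9  ⇒  21p = 10  ⇒  p = 10/21.

p = 10/21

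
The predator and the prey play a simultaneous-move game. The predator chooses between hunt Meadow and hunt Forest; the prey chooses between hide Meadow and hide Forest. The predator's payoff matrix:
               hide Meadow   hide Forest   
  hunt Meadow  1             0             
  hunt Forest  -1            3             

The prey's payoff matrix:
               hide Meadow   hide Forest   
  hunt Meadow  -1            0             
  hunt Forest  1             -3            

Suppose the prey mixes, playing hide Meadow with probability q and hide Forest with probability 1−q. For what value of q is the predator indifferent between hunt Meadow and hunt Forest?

q = 3/5

For the predator to be willing to mix, the predator must be indifferent between hunt Meadow and hunt Forest, which pins down the prey's mix.
  the predator's payoff to hunt Meadow: q·1 + (1−q)·0 = q
  the predator's payoff to hunt Forest: q·(-1) + (1−q)·3 = -4q + 3
  q = -4q + 3  ⇒  5q = 3  ⇒  q = 3/5.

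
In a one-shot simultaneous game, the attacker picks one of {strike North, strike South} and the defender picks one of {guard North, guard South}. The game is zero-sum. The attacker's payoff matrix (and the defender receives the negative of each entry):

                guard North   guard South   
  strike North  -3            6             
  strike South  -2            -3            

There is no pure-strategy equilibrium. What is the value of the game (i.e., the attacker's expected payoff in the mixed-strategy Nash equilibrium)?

In a mixed equilibrium the attacker is indifferent between strike North and strike South; this condition fixes q.
  the attacker's expected payoff from strike North: q·(-3) + (1−q)·6 = -9q + 6
  the attacker's expected payoff from strike South: q·(-2) + (1−q)·(-3) = q - 3
  -9q + 6 = q - 3  ⇒  -10q = -9  ⇒  q = 9/10.
The value is the attacker's expected payoff against this mix (using strike North): (9/10)·(-3) + (1/10)·6 = -21/10.

v = -21/10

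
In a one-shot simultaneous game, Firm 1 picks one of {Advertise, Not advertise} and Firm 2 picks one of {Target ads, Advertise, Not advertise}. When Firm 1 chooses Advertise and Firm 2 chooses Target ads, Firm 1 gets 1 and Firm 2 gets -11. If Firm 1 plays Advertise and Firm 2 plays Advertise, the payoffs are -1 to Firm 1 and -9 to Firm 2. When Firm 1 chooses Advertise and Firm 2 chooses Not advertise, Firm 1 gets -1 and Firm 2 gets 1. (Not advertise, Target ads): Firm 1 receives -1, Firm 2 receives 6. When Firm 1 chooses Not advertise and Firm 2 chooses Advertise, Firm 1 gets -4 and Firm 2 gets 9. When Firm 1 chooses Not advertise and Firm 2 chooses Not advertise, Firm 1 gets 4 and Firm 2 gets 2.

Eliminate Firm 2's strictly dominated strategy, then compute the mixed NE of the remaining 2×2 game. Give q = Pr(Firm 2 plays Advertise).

Firm 2's strategy Target ads is strictly dominated by Advertise: -9 > -11 and 9 > 6. Eliminate Target ads.
For Firm 1 to be willing to mix, Firm 1 must be indifferent between Advertise and Not advertise, which pins down Firm 2's mix.
  Firm 1's payoff from Advertise: q·(-1) + (1−q)·(-1) = -1
  Firm 1's payoff from Not advertise: q·(-4) + (1−q)·4 = -8q + 4
  -1 = -8q + 4  ⇒  8q = 5  ⇒  q = 5/8.

q = 5/8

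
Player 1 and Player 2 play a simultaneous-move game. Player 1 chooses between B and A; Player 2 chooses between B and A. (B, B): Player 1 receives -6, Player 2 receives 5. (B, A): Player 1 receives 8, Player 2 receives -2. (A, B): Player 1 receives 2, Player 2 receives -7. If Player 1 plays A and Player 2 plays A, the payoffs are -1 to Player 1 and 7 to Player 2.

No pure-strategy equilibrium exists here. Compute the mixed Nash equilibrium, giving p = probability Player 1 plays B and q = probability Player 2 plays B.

p = 2/3, q = 9/17

For Player 2 to be willing to mix, Player 2 must be indifferent between B and A, which pins down Player 1's mix.
  Player 2's expected payoff from B: p·5 + (1−p)·(-7) = 12p - 7
  Player 2's expected payoff from A: p·(-2) + (1−p)·7 = -9p + 7
  12p - 7 = -9p + 7  ⇒  21p = 14  ⇒  p = 2/3.
Set Player 1's expected payoff from B equal to that from A:
  Player 1's payoff to B: q·(-6) + (1−q)·8 = -14q + 8
  Player 1's payoff to A: q·2 + (1−q)·(-1) = 3q - 1
  -14q + 8 = 3q - 1  ⇒  -17q = -9  ⇒  q = 9/17.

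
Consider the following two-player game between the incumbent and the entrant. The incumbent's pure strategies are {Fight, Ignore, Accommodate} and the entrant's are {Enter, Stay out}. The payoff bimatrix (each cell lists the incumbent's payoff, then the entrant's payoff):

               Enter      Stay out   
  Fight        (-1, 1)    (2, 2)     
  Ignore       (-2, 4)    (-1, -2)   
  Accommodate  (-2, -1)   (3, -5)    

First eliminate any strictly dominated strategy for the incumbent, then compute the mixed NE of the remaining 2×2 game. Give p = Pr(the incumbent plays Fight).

The incumbent's strategy Ignore is strictly dominated by Fight: -1 > -2 and 2 > -1. Eliminate Ignore.
The incumbent's mix must leave the entrant indifferent between Enter and Stay out.
  the entrant's expected payoff from Enter: p·1 + (1−p)·(-1) = 2p - 1
  the entrant's expected payoff from Stay out: p·2 + (1−p)·(-5) = 7p - 5
  2p - 1 = 7p - 5  ⇒  -5p = -4  ⇒  p = 4/5.

p = 4/5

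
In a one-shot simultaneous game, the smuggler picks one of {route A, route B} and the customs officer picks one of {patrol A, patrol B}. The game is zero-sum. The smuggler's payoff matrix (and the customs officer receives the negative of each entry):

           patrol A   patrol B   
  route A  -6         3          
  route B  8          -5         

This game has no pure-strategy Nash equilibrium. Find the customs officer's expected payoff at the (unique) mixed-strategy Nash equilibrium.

In a mixed equilibrium the customs officer is indifferent between patrol A and patrol B; this condition fixes p.
  the customs officer's payoff from patrol A: p·6 + (1−p)·(-8) = 14p - 8
  the customs officer's payoff from patrol B: p·(-3) + (1−p)·5 = -8p + 5
  14p - 8 = -8p + 5  ⇒  22p = 13  ⇒  p = 13/22.
At equilibrium the customs officer is indifferent across columns, so the customs officer's payoff equals the payoff from patrol A: (13/22)·6 + (9/22)·(-8) = 3/11.

3/11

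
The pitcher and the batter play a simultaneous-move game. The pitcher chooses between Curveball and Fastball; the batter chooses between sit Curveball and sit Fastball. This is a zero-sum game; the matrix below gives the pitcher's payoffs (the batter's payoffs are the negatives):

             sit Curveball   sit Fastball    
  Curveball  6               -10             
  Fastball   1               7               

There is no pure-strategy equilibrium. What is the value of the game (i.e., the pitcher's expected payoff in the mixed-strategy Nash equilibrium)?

In a mixed equilibrium the pitcher is indifferent between Curveball and Fastball; this condition fixes q.
  the pitcher's payoff to Curveball: q·6 + (1−q)·(-10) = 16q - 10
  the pitcher's payoff to Fastball: q·1 + (1−q)·7 = -6q + 7
  16q - 10 = -6q + 7  ⇒  22q = 17  ⇒  q = 17/22.
The value is the pitcher's expected payoff against this mix (using Curveball): (17/22)·6 + (5/22)·(-10) = 26/11.

v = 26/11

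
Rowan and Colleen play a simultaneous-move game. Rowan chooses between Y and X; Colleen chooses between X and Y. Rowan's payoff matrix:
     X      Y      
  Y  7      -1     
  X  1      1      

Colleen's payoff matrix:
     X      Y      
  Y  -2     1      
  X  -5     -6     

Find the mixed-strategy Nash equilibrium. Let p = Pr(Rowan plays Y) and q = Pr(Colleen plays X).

In a mixed equilibrium Colleen is indifferent between X and Y; this condition fixes p.
  Colleen's expected payoff from X: p·(-2) + (1−p)·(-5) = 3p - 5
  Colleen's expected payoff from Y: p·1 + (1−p)·(-6) = 7p - 6
  3p - 5 = 7p - 6  ⇒  -4p = -1  ⇒  p = 1/4.
For Rowan to be willing to mix, Rowan must be indifferent between Y and X, which pins down Colleen's mix.
  Rowan's payoff from Y: q·7 + (1−q)·(-1) = 8q - 1
  Rowan's payoff from X: q·1 + (1−q)·1 = 1
  8q - 1 = 1  ⇒  8q = 2  ⇒  q = 1/4.

p = 1/4, q = 1/4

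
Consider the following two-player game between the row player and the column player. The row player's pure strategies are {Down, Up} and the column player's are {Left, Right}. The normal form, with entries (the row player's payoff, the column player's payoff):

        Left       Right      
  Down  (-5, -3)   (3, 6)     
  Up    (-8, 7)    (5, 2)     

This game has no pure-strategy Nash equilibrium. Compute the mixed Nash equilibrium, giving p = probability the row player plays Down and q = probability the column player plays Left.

The column player's indifference between Left and Right determines the row player's mixing probability p:
  the column player's expected payoff from Left: p·(-3) + (1−p)·7 = -10p + 7
  the column player's expected payoff from Right: p·6 + (1−p)·2 = 4p + 2
  -10p + 7 = 4p + 2  ⇒  -14p = -5  ⇒  p = 5/14.
The column player's mix must leave the row player indifferent between Down and Up.
  the row player's payoff to Down: q·(-5) + (1−q)·3 = -8q + 3
  the row player's payoff to Up: q·(-8) + (1−q)·5 = -13q + 5
  -8q + 3 = -13q + 5  ⇒  5q = 2  ⇒  q = 2/5.

p = 5/14, q = 2/5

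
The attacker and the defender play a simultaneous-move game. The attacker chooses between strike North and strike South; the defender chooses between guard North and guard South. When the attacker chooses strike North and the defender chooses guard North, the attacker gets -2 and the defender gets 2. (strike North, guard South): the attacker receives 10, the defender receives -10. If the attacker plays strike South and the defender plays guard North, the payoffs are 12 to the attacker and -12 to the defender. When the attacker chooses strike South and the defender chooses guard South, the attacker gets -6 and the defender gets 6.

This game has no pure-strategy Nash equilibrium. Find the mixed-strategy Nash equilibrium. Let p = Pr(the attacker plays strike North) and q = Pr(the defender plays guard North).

The attacker's mix must leave the defender indifferent between guard North and guard South.
  the defender's payoff from guard North: p·2 + (1−p)·(-12) = 14p - 12
  the defender's payoff from guard South: p·(-10) + (1−p)·6 = -16p + 6
  14p - 12 = -16p + 6  ⇒  30p = 18  ⇒  p = 3/5.
The defender's mix must leave the attacker indifferent between strike North and strike South.
  the attacker's expected payoff from strike North: q·(-2) + (1−q)·10 = -12q + 10
  the attacker's expected payoff from strike South: q·12 + (1−q)·(-6) = 18q - 6
  -12q + 10 = 18q - 6  ⇒  -30q = -16  ⇒  q = 8/15.

p = 3/5, q = 8/15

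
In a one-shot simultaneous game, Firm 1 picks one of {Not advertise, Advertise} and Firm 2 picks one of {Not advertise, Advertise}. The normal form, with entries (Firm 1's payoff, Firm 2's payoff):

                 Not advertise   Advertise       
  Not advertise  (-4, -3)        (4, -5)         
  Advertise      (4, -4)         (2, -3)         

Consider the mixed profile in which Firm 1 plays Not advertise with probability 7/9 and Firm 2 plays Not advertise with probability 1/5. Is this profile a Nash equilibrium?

Given Firm 1's mix p = 7/9, Firm 2's payoff from Not advertise is -29/9 but from Advertise is -41/9. Firm 2 strictly prefers Not advertise, so Firm 2 would not mix.
So the proposed profile is not a Nash equilibrium.

No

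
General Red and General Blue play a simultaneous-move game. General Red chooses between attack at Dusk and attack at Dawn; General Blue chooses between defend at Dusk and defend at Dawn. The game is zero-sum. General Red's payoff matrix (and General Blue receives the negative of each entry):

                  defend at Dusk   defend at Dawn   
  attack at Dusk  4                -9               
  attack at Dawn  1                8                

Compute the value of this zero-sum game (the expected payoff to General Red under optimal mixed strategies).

v = 41/20

In a mixed equilibrium General Red is indifferent between attack at Dusk and attack at Dawn; this condition fixes q.
  General Red's payoff to attack at Dusk: q·4 + (1−q)·(-9) = 13q - 9
  General Red's payoff to attack at Dawn: q·1 + (1−q)·8 = -7q + 8
  13q - 9 = -7q + 8  ⇒  20q = 17  ⇒  q = 17/20.
The value is General Red's expected payoff against this mix (using attack at Dusk): (17/20)·4 + (3/20)·(-9) = 41/20.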